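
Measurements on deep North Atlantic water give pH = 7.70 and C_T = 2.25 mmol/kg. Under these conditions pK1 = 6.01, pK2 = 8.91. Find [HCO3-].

[HCO3⁻] = 2.08 mmol/kg

α₁ = 1 / (1 + [H⁺]/K1 + K2/[H⁺]) = 1 / (1 + 10^-1.69 + 10^-1.21)
   = 1 / (1 + 0.020417 + 0.061660) = 1/1.0821 = 0.9241
[HCO3⁻] = α₁ × DIC = 0.9241 × 2.25 = 2.08 mmol/kg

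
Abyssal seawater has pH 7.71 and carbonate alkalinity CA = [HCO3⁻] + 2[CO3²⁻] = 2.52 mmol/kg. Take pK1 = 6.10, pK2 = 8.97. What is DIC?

DIC = 2.45 mmol/kg

CA = [HCO3⁻] + 2[CO3²⁻] = (α₁ + 2α₂)·DIC
At pH 7.71: [H⁺]/K1 = 10^-1.61 = 0.024547, K2/[H⁺] = 10^-1.26 = 0.054954
α₁ = 1/(1 + 0.024547 + 0.054954) = 1/1.0795 = 0.9264; α₂ = α₁·K2/[H⁺] = 0.05091
α₁ + 2α₂ = 1.0282
DIC = CA / (α₁ + 2α₂) = 2.52 / 1.0282 = 2.45 mmol/kg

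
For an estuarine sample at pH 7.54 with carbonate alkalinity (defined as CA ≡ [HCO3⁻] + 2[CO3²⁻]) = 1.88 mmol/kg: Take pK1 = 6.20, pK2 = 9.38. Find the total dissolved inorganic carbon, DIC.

DIC = 1.94 mmol/kg

CA = [HCO3⁻] + 2[CO3²⁻] = (α₁ + 2α₂)·DIC
At pH 7.54: [H⁺]/K1 = 10^-1.34 = 0.045709, K2/[H⁺] = 10^-1.84 = 0.014454
α₁ = 1/(1 + 0.045709 + 0.014454) = 1/1.0602 = 0.9433; α₂ = α₁·K2/[H⁺] = 0.01363
α₁ + 2α₂ = 0.9705
DIC = CA / (α₁ + 2α₂) = 1.88 / 0.9705 = 1.94 mmol/kg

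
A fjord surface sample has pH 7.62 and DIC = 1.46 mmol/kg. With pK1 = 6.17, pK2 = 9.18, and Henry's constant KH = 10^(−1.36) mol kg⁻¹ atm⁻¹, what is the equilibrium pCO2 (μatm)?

pCO2 = 1120 μatm

α₀ = 1 / (1 + K1/[H⁺] + K1K2/[H⁺]²) = 1 / (1 + 10^+1.45 + 10^-0.11)
   = 1 / (1 + 28.184 + 0.77625) = 1/29.960 = 0.03338
[CO2*] = α₀ × DIC = 0.03338 × 1.46 = 0.04873 mmol/kg
pCO2 = [CO2*]/KH = 4.873×10^-5 / 4.365×10^-2 = 1120 μatm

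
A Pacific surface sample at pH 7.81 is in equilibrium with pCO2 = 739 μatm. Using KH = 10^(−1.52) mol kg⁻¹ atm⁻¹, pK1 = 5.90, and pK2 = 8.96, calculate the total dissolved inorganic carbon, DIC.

DIC = 1.96 mmol/kg

[CO2*] = KH · pCO2 = 10^(−1.52) × 739×10^-6 = 2.232×10^-5 mol/kg
α₀ = 1/(1 + K1/[H⁺] + K1K2/[H⁺]²) = 1/(1 + 10^+1.91 + 10^+0.76) = 0.01136
DIC = [CO2*]/α₀ = 2.232×10^-5 / 0.01136 = 1.96 mmol/kg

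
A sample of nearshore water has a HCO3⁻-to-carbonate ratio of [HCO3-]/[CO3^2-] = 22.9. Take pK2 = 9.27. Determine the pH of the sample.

pH = 7.91

From K2 = [H⁺][CO3^2-]/[HCO3-]:  pH = pK2 − log₁₀([HCO3-]/[CO3^2-])
log₁₀(22.9) = +1.360
pH = 9.27 − (+1.360) = 7.91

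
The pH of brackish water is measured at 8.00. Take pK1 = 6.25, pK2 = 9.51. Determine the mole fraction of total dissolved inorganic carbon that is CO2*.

α₀ = 0.0170

α₀ = 1 / (1 + K1/[H⁺] + K1K2/[H⁺]²) = 1 / (1 + 10^+1.75 + 10^+0.24)
   = 1 / (1 + 56.234 + 1.7378) = 1/58.972 = 0.01696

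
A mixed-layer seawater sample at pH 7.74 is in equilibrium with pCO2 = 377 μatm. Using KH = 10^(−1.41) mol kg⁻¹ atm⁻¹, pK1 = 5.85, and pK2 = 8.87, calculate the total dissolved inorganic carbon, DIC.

DIC = 1.24 mmol/kg

[CO2*] = KH · pCO2 = 10^(−1.41) × 377×10^-6 = 1.467×10^-5 mol/kg
α₀ = 1/(1 + K1/[H⁺] + K1K2/[H⁺]²) = 1/(1 + 10^+1.89 + 10^+0.76) = 0.01185
DIC = [CO2*]/α₀ = 1.467×10^-5 / 0.01185 = 1.24 mmol/kg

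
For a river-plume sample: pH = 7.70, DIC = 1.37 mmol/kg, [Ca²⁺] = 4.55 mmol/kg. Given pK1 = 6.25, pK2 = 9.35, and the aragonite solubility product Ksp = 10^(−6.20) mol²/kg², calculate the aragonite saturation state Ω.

Ω = 0.209

α₂ = 1 / (1 + [H⁺]/K2 + [H⁺]²/(K1K2)) = 1 / (1 + 10^+1.65 + 10^+0.20)
   = 1 / (1 + 44.668 + 1.5849) = 1/47.253 = 0.02116
[CO3²⁻] = α₂ × DIC = 0.02116 × 1.37 = 0.02899 mmol/kg
Ksp = 10^(−6.20) = 6.310×10^-7
Ω = [Ca²⁺][CO3²⁻]/Ksp = (4.55×10^-3)(2.899×10^-5) / 6.310×10^-7 = 0.209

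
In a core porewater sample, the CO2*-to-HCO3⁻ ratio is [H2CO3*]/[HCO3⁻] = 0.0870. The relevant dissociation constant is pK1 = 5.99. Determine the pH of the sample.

From K1 = [H⁺][HCO3⁻]/[H2CO3*]:  pH = pK1 − log₁₀([H2CO3*]/[HCO3⁻])
log₁₀(0.0870) = -1.060
pH = 5.99 − (-1.060) = 7.05

pH = 7.05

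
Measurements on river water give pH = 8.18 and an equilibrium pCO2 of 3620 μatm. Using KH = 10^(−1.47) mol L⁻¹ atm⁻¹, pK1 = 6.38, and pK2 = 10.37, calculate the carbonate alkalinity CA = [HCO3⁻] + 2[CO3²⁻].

[CO2*] = KH · pCO2 = 10^(−1.47) × 3620×10^-6 = 1.227×10^-4 mol/L
α₀ = 1/(1 + K1/[H⁺] + K1K2/[H⁺]²) = 1/(1 + 10^+1.80 + 10^-0.39) = 0.01550
DIC = [CO2*]/α₀ = 1.227×10^-4 / 0.01550 = 7.912 mmol/L
CA = (α₁ + 2α₂)·DIC = (0.9782 + 2×0.006316) × 7.912 = 7.84 mmol/L

CA = 7.84 mmol/L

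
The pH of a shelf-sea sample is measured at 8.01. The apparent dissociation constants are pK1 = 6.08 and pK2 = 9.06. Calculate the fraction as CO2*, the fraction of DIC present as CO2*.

α₀ = 1 / (1 + K1/[H⁺] + K1K2/[H⁺]²) = 1 / (1 + 10^+1.93 + 10^+0.88)
   = 1 / (1 + 85.114 + 7.5858) = 1/93.700 = 0.01067

α₀ = 0.0107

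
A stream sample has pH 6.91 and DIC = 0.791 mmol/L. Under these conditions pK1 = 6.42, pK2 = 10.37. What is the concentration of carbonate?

α₂ = 1 / (1 + [H⁺]/K2 + [H⁺]²/(K1K2)) = 1 / (1 + 10^+3.46 + 10^+2.97)
   = 1 / (1 + 2884.0 + 933.25) = 1/3818.3 = 0.0002619
[CO3²⁻] = α₂ × DIC = 0.0002619 × 0.791 = 0.000207 mmol/L = 0.207 μmol/L

[CO3²⁻] = 0.207 μmol/L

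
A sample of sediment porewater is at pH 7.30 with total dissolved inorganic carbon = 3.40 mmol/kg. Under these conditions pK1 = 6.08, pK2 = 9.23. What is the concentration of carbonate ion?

[CO3²⁻] = 0.0373 mmol/kg

α₂ = 1 / (1 + [H⁺]/K2 + [H⁺]²/(K1K2)) = 1 / (1 + 10^+1.93 + 10^+0.71)
   = 1 / (1 + 85.114 + 5.1286) = 1/91.242 = 0.01096
[CO3²⁻] = α₂ × DIC = 0.01096 × 3.40 = 0.0373 mmol/kg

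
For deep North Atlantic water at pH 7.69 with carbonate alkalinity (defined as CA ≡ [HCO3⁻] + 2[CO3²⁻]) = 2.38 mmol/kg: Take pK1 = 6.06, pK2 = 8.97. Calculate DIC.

DIC = 2.32 mmol/kg

CA = [HCO3⁻] + 2[CO3²⁻] = (α₁ + 2α₂)·DIC
At pH 7.69: [H⁺]/K1 = 10^-1.63 = 0.023442, K2/[H⁺] = 10^-1.28 = 0.052481
α₁ = 1/(1 + 0.023442 + 0.052481) = 1/1.0759 = 0.9294; α₂ = α₁·K2/[H⁺] = 0.04878
α₁ + 2α₂ = 1.0270
DIC = CA / (α₁ + 2α₂) = 2.38 / 1.0270 = 2.32 mmol/kg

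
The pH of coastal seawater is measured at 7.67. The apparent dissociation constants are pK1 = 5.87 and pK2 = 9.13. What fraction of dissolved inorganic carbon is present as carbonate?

α₂ = 0.0330

α₂ = 1 / (1 + [H⁺]/K2 + [H⁺]²/(K1K2)) = 1 / (1 + 10^+1.46 + 10^-0.34)
   = 1 / (1 + 28.840 + 0.45709) = 1/30.297 = 0.03301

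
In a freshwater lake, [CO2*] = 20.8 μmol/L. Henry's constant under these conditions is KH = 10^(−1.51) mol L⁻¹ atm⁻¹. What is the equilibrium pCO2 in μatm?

pCO2 = 673 μatm

KH = 10^(−1.51) = 3.090×10^-2 mol L⁻¹ atm⁻¹
pCO2 = [CO2*]/KH = 20.8×10^-6 / 3.090×10^-2 = 6.73×10^-4 atm = 673 μatm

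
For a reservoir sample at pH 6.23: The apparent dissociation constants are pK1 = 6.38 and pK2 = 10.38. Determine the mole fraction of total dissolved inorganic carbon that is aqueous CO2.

α₀ = 0.585

α₀ = 1 / (1 + K1/[H⁺] + K1K2/[H⁺]²) = 1 / (1 + 10^-0.15 + 10^-4.30)
   = 1 / (1 + 0.70795 + 5.0119×10^-5) = 1/1.7080 = 0.5855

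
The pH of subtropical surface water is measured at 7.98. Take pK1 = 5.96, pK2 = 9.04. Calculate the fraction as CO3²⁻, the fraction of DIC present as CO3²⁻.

α₂ = 0.0794

α₂ = 1 / (1 + [H⁺]/K2 + [H⁺]²/(K1K2)) = 1 / (1 + 10^+1.06 + 10^-0.96)
   = 1 / (1 + 11.482 + 0.10965) = 1/12.591 = 0.07942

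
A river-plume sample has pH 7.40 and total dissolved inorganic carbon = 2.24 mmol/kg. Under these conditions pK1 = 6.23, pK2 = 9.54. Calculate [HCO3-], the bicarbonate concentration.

α₁ = 1 / (1 + [H⁺]/K1 + K2/[H⁺]) = 1 / (1 + 10^-1.17 + 10^-2.14)
   = 1 / (1 + 0.067608 + 0.0072444) = 1/1.0749 = 0.9304
[HCO3⁻] = α₁ × DIC = 0.9304 × 2.24 = 2.08 mmol/kg

[HCO3⁻] = 2.08 mmol/kg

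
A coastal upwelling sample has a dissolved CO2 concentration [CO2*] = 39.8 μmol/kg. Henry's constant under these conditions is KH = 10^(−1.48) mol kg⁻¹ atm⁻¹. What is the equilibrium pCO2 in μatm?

KH = 10^(−1.48) = 3.311×10^-2 mol kg⁻¹ atm⁻¹
pCO2 = [CO2*]/KH = 39.8×10^-6 / 3.311×10^-2 = 1.20×10^-3 atm = 1200 μatm

pCO2 = 1200 μatm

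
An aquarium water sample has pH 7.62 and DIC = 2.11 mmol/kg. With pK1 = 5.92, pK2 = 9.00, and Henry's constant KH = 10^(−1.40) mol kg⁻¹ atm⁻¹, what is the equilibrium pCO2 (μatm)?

α₀ = 1 / (1 + K1/[H⁺] + K1K2/[H⁺]²) = 1 / (1 + 10^+1.70 + 10^+0.32)
   = 1 / (1 + 50.119 + 2.0893) = 1/53.208 = 0.01879
[CO2*] = α₀ × DIC = 0.01879 × 2.11 = 0.03966 mmol/kg
pCO2 = [CO2*]/KH = 3.966×10^-5 / 3.981×10^-2 = 996 μatm

pCO2 = 996 μatm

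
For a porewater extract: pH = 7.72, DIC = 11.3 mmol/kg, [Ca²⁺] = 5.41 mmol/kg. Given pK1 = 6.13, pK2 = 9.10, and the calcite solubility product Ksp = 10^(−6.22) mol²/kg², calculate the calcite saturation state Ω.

Ω = 3.96

α₂ = 1 / (1 + [H⁺]/K2 + [H⁺]²/(K1K2)) = 1 / (1 + 10^+1.38 + 10^-0.21)
   = 1 / (1 + 23.988 + 0.61660) = 1/25.605 = 0.03905
[CO3²⁻] = α₂ × DIC = 0.03905 × 11.3 = 0.4413 mmol/kg
Ksp = 10^(−6.22) = 6.026×10^-7
Ω = [Ca²⁺][CO3²⁻]/Ksp = (5.41×10^-3)(4.413×10^-4) / 6.026×10^-7 = 3.96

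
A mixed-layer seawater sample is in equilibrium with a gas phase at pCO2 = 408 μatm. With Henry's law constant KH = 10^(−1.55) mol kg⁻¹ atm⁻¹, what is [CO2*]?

[CO2*] = 11.5 μmol/kg

KH = 10^(−1.55) = 2.818×10^-2 mol kg⁻¹ atm⁻¹
[CO2*] = KH · pCO2 = 2.818×10^-2 × 408×10^-6 atm = 1.15×10^-5 mol/kg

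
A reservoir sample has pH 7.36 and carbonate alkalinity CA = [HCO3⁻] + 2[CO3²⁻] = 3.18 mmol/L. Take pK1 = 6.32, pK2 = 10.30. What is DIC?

DIC = 3.47 mmol/L

CA = [HCO3⁻] + 2[CO3²⁻] = (α₁ + 2α₂)·DIC
At pH 7.36: [H⁺]/K1 = 10^-1.04 = 0.091201, K2/[H⁺] = 10^-2.94 = 0.0011482
α₁ = 1/(1 + 0.091201 + 0.0011482) = 1/1.0923 = 0.9155; α₂ = α₁·K2/[H⁺] = 0.001051
α₁ + 2α₂ = 0.9176
DIC = CA / (α₁ + 2α₂) = 3.18 / 0.9176 = 3.47 mmol/L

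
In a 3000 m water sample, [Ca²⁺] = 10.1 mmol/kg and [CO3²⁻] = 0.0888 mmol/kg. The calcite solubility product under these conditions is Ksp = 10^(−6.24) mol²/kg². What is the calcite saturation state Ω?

Ω = 1.56

Ksp = 10^(−6.24) = 5.754×10^-7
Ω = [Ca²⁺][CO3²⁻]/Ksp = (10.1×10^-3)(0.0888×10^-3) / 5.754×10^-7 = 1.56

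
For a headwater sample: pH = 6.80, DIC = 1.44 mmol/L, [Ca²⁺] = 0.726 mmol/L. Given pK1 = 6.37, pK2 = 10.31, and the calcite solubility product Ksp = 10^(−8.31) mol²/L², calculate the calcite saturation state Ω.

Ω = 0.0481

α₂ = 1 / (1 + [H⁺]/K2 + [H⁺]²/(K1K2)) = 1 / (1 + 10^+3.51 + 10^+3.08)
   = 1 / (1 + 3235.9 + 1202.3) = 1/4439.2 = 0.0002253
[CO3²⁻] = α₂ × DIC = 0.0002253 × 1.44 = 0.0003244 mmol/L = 0.3244 μmol/L
Ksp = 10^(−8.31) = 4.898×10^-9
Ω = [Ca²⁺][CO3²⁻]/Ksp = (0.726×10^-3)(3.244×10^-7) / 4.898×10^-9 = 0.0481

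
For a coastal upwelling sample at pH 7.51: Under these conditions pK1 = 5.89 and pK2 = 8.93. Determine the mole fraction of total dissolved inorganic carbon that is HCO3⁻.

α₁ = 1 / (1 + [H⁺]/K1 + K2/[H⁺]) = 1 / (1 + 10^-1.62 + 10^-1.42)
   = 1 / (1 + 0.023988 + 0.038019) = 1/1.0620 = 0.9416

α₁ = 0.942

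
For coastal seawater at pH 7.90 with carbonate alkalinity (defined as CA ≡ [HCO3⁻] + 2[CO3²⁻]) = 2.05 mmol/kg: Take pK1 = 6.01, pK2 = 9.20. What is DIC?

DIC = 1.98 mmol/kg

CA = [HCO3⁻] + 2[CO3²⁻] = (α₁ + 2α₂)·DIC
At pH 7.90: [H⁺]/K1 = 10^-1.89 = 0.012882, K2/[H⁺] = 10^-1.30 = 0.050119
α₁ = 1/(1 + 0.012882 + 0.050119) = 1/1.0630 = 0.9407; α₂ = α₁·K2/[H⁺] = 0.04715
α₁ + 2α₂ = 1.0350
DIC = CA / (α₁ + 2α₂) = 2.05 / 1.0350 = 1.98 mmol/kg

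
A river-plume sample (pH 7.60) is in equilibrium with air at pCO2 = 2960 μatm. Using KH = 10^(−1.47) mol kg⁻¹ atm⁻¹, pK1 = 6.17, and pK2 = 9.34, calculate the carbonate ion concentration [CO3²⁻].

[CO2*] = KH · pCO2 = 10^(−1.47) × 2960×10^-6 = 1.003×10^-4 mol/kg
α₀ = 1/(1 + K1/[H⁺] + K1K2/[H⁺]²) = 1/(1 + 10^+1.43 + 10^-0.31) = 0.03520
DIC = [CO2*]/α₀ = 1.003×10^-4 / 0.03520 = 2.849 mmol/kg
[CO3²⁻] = α₂·DIC; α₂ = 0.01724, so [CO3²⁻] = 0.01724 × 2.849 = 0.0491 mmol/kg

[CO3²⁻] = 0.0491 mmol/kg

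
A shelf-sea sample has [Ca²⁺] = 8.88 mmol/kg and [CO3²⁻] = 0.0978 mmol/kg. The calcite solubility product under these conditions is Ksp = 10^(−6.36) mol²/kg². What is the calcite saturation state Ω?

Ω = 1.99

Ksp = 10^(−6.36) = 4.365×10^-7
Ω = [Ca²⁺][CO3²⁻]/Ksp = (8.88×10^-3)(0.0978×10^-3) / 4.365×10^-7 = 1.99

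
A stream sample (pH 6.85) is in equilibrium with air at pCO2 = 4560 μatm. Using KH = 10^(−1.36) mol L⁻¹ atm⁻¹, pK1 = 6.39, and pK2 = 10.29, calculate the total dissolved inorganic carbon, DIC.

DIC = 0.773 mmol/L

[CO2*] = KH · pCO2 = 10^(−1.36) × 4560×10^-6 = 1.991×10^-4 mol/L
α₀ = 1/(1 + K1/[H⁺] + K1K2/[H⁺]²) = 1/(1 + 10^+0.46 + 10^-2.98) = 0.2574
DIC = [CO2*]/α₀ = 1.991×10^-4 / 0.2574 = 0.773 mmol/L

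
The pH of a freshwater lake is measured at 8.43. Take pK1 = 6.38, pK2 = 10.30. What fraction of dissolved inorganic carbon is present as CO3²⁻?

α₂ = 0.0132

α₂ = 1 / (1 + [H⁺]/K2 + [H⁺]²/(K1K2)) = 1 / (1 + 10^+1.87 + 10^-0.18)
   = 1 / (1 + 74.131 + 0.66069) = 1/75.792 = 0.01319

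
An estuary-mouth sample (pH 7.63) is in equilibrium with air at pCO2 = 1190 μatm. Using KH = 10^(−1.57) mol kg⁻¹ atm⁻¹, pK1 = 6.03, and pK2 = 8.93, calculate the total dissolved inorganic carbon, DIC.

DIC = 1.37 mmol/kg

[CO2*] = KH · pCO2 = 10^(−1.57) × 1190×10^-6 = 3.203×10^-5 mol/kg
α₀ = 1/(1 + K1/[H⁺] + K1K2/[H⁺]²) = 1/(1 + 10^+1.60 + 10^+0.30) = 0.02336
DIC = [CO2*]/α₀ = 3.203×10^-5 / 0.02336 = 1.37 mmol/kg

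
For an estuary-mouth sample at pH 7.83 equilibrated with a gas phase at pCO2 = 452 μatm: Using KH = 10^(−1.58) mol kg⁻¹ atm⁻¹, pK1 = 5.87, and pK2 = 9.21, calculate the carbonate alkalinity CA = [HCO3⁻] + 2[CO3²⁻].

CA = 1.17 mmol/kg

[CO2*] = KH · pCO2 = 10^(−1.58) × 452×10^-6 = 1.189×10^-5 mol/kg
α₀ = 1/(1 + K1/[H⁺] + K1K2/[H⁺]²) = 1/(1 + 10^+1.96 + 10^+0.58) = 0.01042
DIC = [CO2*]/α₀ = 1.189×10^-5 / 0.01042 = 1.141 mmol/kg
CA = (α₁ + 2α₂)·DIC = (0.9500 + 2×0.03960) × 1.141 = 1.17 mmol/kg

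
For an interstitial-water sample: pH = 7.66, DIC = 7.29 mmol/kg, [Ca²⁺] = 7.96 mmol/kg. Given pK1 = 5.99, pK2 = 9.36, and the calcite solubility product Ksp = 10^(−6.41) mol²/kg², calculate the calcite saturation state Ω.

Ω = 2.86

α₂ = 1 / (1 + [H⁺]/K2 + [H⁺]²/(K1K2)) = 1 / (1 + 10^+1.70 + 10^+0.03)
   = 1 / (1 + 50.119 + 1.0715) = 1/52.190 = 0.01916
[CO3²⁻] = α₂ × DIC = 0.01916 × 7.29 = 0.1397 mmol/kg
Ksp = 10^(−6.41) = 3.890×10^-7
Ω = [Ca²⁺][CO3²⁻]/Ksp = (7.96×10^-3)(1.397×10^-4) / 3.890×10^-7 = 2.86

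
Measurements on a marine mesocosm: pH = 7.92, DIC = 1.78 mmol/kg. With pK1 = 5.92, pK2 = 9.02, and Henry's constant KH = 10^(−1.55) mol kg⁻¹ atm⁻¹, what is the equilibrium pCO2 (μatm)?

pCO2 = 580 μatm

α₀ = 1 / (1 + K1/[H⁺] + K1K2/[H⁺]²) = 1 / (1 + 10^+2.00 + 10^+0.90)
   = 1 / (1 + 100.00 + 7.9433) = 1/108.94 = 0.009179
[CO2*] = α₀ × DIC = 0.009179 × 1.78 = 0.01634 mmol/kg = 16.34 μmol/kg
pCO2 = [CO2*]/KH = 1.634×10^-5 / 2.818×10^-2 = 580 μatm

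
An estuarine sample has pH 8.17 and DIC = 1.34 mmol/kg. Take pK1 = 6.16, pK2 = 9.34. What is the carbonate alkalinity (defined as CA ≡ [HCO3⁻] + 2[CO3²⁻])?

CA = 1.41 mmol/kg

CA = [HCO3⁻] + 2[CO3²⁻] = (α₁ + 2α₂)·DIC
At pH 8.17: [H⁺]/K1 = 10^-2.01 = 0.0097724, K2/[H⁺] = 10^-1.17 = 0.067608
α₁ = 1/(1 + 0.0097724 + 0.067608) = 1/1.0774 = 0.9282; α₂ = α₁·K2/[H⁺] = 0.06275
α₁ + 2α₂ = 1.0537
CA = 1.0537 × 1.34 = 1.41 mmol/kg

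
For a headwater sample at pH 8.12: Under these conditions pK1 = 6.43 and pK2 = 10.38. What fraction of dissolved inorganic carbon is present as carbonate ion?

α₂ = 0.00536

α₂ = 1 / (1 + [H⁺]/K2 + [H⁺]²/(K1K2)) = 1 / (1 + 10^+2.26 + 10^+0.57)
   = 1 / (1 + 181.97 + 3.7154) = 1/186.69 = 0.005357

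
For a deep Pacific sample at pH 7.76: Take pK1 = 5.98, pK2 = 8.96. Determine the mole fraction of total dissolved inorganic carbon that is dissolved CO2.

α₀ = 0.0154

α₀ = 1 / (1 + K1/[H⁺] + K1K2/[H⁺]²) = 1 / (1 + 10^+1.78 + 10^+0.58)
   = 1 / (1 + 60.256 + 3.8019) = 1/65.058 = 0.01537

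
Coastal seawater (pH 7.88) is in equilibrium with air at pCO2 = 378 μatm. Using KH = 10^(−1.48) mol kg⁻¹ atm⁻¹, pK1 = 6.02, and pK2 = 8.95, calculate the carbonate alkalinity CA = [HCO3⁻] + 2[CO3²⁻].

[CO2*] = KH · pCO2 = 10^(−1.48) × 378×10^-6 = 1.252×10^-5 mol/kg
α₀ = 1/(1 + K1/[H⁺] + K1K2/[H⁺]²) = 1/(1 + 10^+1.86 + 10^+0.79) = 0.01256
DIC = [CO2*]/α₀ = 1.252×10^-5 / 0.01256 = 0.9965 mmol/kg
CA = (α₁ + 2α₂)·DIC = (0.9100 + 2×0.07745) × 0.9965 = 1.06 mmol/kg

CA = 1.06 mmol/kg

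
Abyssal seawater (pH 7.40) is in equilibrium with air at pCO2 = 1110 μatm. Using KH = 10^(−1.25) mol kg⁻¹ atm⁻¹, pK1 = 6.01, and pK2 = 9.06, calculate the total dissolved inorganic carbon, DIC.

[CO2*] = KH · pCO2 = 10^(−1.25) × 1110×10^-6 = 6.242×10^-5 mol/kg
α₀ = 1/(1 + K1/[H⁺] + K1K2/[H⁺]²) = 1/(1 + 10^+1.39 + 10^-0.27) = 0.03834
DIC = [CO2*]/α₀ = 6.242×10^-5 / 0.03834 = 1.63 mmol/kg

DIC = 1.63 mmol/kg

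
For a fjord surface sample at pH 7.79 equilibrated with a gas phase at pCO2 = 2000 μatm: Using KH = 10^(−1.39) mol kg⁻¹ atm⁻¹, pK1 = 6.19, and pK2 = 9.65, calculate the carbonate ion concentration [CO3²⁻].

[CO3²⁻] = 0.0448 mmol/kg

[CO2*] = KH · pCO2 = 10^(−1.39) × 2000×10^-6 = 8.148×10^-5 mol/kg
α₀ = 1/(1 + K1/[H⁺] + K1K2/[H⁺]²) = 1/(1 + 10^+1.60 + 10^-0.26) = 0.02418
DIC = [CO2*]/α₀ = 8.148×10^-5 / 0.02418 = 3.370 mmol/kg
[CO3²⁻] = α₂·DIC; α₂ = 0.01329, so [CO3²⁻] = 0.01329 × 3.370 = 0.0448 mmol/kg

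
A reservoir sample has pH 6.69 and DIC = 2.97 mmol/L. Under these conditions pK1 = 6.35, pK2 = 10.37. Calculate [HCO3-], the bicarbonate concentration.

[HCO3⁻] = 2.04 mmol/L

α₁ = 1 / (1 + [H⁺]/K1 + K2/[H⁺]) = 1 / (1 + 10^-0.34 + 10^-3.68)
   = 1 / (1 + 0.45709 + 0.00020893) = 1/1.4573 = 0.6862
[HCO3⁻] = α₁ × DIC = 0.6862 × 2.97 = 2.04 mmol/L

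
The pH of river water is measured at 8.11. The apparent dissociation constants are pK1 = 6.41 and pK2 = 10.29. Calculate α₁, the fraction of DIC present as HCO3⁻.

α₁ = 0.974

α₁ = 1 / (1 + [H⁺]/K1 + K2/[H⁺]) = 1 / (1 + 10^-1.70 + 10^-2.18)
   = 1 / (1 + 0.019953 + 0.0066069) = 1/1.0266 = 0.9741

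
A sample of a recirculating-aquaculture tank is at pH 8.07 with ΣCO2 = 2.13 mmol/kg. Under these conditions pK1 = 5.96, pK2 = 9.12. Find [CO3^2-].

α₂ = 1 / (1 + [H⁺]/K2 + [H⁺]²/(K1K2)) = 1 / (1 + 10^+1.05 + 10^-1.06)
   = 1 / (1 + 11.220 + 0.087096) = 1/12.307 = 0.08125
[CO3²⁻] = α₂ × DIC = 0.08125 × 2.13 = 0.173 mmol/kg

[CO3²⁻] = 0.173 mmol/kg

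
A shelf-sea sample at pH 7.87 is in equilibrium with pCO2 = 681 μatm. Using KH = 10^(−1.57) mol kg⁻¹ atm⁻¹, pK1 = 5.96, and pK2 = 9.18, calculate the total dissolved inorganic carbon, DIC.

DIC = 1.58 mmol/kg

[CO2*] = KH · pCO2 = 10^(−1.57) × 681×10^-6 = 1.833×10^-5 mol/kg
α₀ = 1/(1 + K1/[H⁺] + K1K2/[H⁺]²) = 1/(1 + 10^+1.91 + 10^+0.60) = 0.01159
DIC = [CO2*]/α₀ = 1.833×10^-5 / 0.01159 = 1.58 mmol/kg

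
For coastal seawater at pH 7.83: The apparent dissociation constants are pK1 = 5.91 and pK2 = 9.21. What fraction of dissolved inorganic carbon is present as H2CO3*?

α₀ = 1 / (1 + K1/[H⁺] + K1K2/[H⁺]²) = 1 / (1 + 10^+1.92 + 10^+0.54)
   = 1 / (1 + 83.176 + 3.4674) = 1/87.644 = 0.01141

α₀ = 0.0114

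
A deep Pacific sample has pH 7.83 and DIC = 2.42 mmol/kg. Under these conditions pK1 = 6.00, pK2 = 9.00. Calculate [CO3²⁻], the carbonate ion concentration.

[CO3²⁻] = 0.151 mmol/kg

α₂ = 1 / (1 + [H⁺]/K2 + [H⁺]²/(K1K2)) = 1 / (1 + 10^+1.17 + 10^-0.66)
   = 1 / (1 + 14.791 + 0.21878) = 1/16.010 = 0.06246
[CO3²⁻] = α₂ × DIC = 0.06246 × 2.42 = 0.151 mmol/kg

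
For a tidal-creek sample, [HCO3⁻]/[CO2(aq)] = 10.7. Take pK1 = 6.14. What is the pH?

pH = 7.17

From K1 = [H⁺][HCO3⁻]/[CO2(aq)]:  pH = pK1 + log₁₀([HCO3⁻]/[CO2(aq)])
log₁₀(10.7) = +1.029
pH = 6.14 + (+1.029) = 7.17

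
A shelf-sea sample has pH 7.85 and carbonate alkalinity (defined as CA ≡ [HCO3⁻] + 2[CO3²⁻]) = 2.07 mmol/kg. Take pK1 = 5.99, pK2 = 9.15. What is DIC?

CA = [HCO3⁻] + 2[CO3²⁻] = (α₁ + 2α₂)·DIC
At pH 7.85: [H⁺]/K1 = 10^-1.86 = 0.013804, K2/[H⁺] = 10^-1.30 = 0.050119
α₁ = 1/(1 + 0.013804 + 0.050119) = 1/1.0639 = 0.9399; α₂ = α₁·K2/[H⁺] = 0.04711
α₁ + 2α₂ = 1.0341
DIC = CA / (α₁ + 2α₂) = 2.07 / 1.0341 = 2.00 mmol/kg

DIC = 2.00 mmol/kg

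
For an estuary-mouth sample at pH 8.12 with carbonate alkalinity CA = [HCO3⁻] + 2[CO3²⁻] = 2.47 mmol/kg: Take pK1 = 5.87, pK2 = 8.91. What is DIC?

CA = [HCO3⁻] + 2[CO3²⁻] = (α₁ + 2α₂)·DIC
At pH 8.12: [H⁺]/K1 = 10^-2.25 = 0.0056234, K2/[H⁺] = 10^-0.79 = 0.16218
α₁ = 1/(1 + 0.0056234 + 0.16218) = 1/1.1678 = 0.8563; α₂ = α₁·K2/[H⁺] = 0.1389
α₁ + 2α₂ = 1.1341
DIC = CA / (α₁ + 2α₂) = 2.47 / 1.1341 = 2.18 mmol/kg

DIC = 2.18 mmol/kg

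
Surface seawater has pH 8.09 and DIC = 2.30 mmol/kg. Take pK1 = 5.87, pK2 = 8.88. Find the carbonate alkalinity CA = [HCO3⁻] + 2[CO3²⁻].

CA = [HCO3⁻] + 2[CO3²⁻] = (α₁ + 2α₂)·DIC
At pH 8.09: [H⁺]/K1 = 10^-2.22 = 0.0060256, K2/[H⁺] = 10^-0.79 = 0.16218
α₁ = 1/(1 + 0.0060256 + 0.16218) = 1/1.1682 = 0.8560; α₂ = α₁·K2/[H⁺] = 0.1388
α₁ + 2α₂ = 1.1337
CA = 1.1337 × 2.30 = 2.61 mmol/kg

CA = 2.61 mmol/kg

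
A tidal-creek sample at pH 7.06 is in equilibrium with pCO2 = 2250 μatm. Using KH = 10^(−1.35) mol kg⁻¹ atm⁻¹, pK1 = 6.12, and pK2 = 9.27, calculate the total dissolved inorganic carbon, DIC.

DIC = 0.981 mmol/kg

[CO2*] = KH · pCO2 = 10^(−1.35) × 2250×10^-6 = 1.005×10^-4 mol/kg
α₀ = 1/(1 + K1/[H⁺] + K1K2/[H⁺]²) = 1/(1 + 10^+0.94 + 10^-1.27) = 0.1024
DIC = [CO2*]/α₀ = 1.005×10^-4 / 0.1024 = 0.981 mmol/kg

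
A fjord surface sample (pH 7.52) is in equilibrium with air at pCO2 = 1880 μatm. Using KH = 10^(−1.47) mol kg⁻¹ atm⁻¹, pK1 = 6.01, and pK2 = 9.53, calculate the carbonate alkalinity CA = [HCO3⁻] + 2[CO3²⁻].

CA = 2.10 mmol/kg

[CO2*] = KH · pCO2 = 10^(−1.47) × 1880×10^-6 = 6.370×10^-5 mol/kg
α₀ = 1/(1 + K1/[H⁺] + K1K2/[H⁺]²) = 1/(1 + 10^+1.51 + 10^-0.50) = 0.02970
DIC = [CO2*]/α₀ = 6.370×10^-5 / 0.02970 = 2.145 mmol/kg
CA = (α₁ + 2α₂)·DIC = (0.9609 + 2×0.009390) × 2.145 = 2.10 mmol/kg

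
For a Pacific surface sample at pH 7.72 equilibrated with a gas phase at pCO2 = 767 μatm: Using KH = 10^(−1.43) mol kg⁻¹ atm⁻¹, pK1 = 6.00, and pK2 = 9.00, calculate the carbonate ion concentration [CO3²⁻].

[CO3²⁻] = 0.0785 mmol/kg

[CO2*] = KH · pCO2 = 10^(−1.43) × 767×10^-6 = 2.850×10^-5 mol/kg
α₀ = 1/(1 + K1/[H⁺] + K1K2/[H⁺]²) = 1/(1 + 10^+1.72 + 10^+0.44) = 0.01778
DIC = [CO2*]/α₀ = 2.850×10^-5 / 0.01778 = 1.603 mmol/kg
[CO3²⁻] = α₂·DIC; α₂ = 0.04898, so [CO3²⁻] = 0.04898 × 1.603 = 0.0785 mmol/kg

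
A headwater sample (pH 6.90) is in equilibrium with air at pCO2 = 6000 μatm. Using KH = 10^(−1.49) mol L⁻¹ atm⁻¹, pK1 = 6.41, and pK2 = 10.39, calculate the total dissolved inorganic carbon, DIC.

[CO2*] = KH · pCO2 = 10^(−1.49) × 6000×10^-6 = 1.942×10^-4 mol/L
α₀ = 1/(1 + K1/[H⁺] + K1K2/[H⁺]²) = 1/(1 + 10^+0.49 + 10^-3.00) = 0.2444
DIC = [CO2*]/α₀ = 1.942×10^-4 / 0.2444 = 0.794 mmol/L

DIC = 0.794 mmol/L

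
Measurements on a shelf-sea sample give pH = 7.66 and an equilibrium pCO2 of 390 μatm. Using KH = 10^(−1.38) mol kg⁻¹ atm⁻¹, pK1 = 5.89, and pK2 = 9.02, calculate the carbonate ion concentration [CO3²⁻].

[CO3²⁻] = 0.0418 mmol/kg

[CO2*] = KH · pCO2 = 10^(−1.38) × 390×10^-6 = 1.626×10^-5 mol/kg
α₀ = 1/(1 + K1/[H⁺] + K1K2/[H⁺]²) = 1/(1 + 10^+1.77 + 10^+0.41) = 0.01601
DIC = [CO2*]/α₀ = 1.626×10^-5 / 0.01601 = 1.015 mmol/kg
[CO3²⁻] = α₂·DIC; α₂ = 0.04116, so [CO3²⁻] = 0.04116 × 1.015 = 0.0418 mmol/kg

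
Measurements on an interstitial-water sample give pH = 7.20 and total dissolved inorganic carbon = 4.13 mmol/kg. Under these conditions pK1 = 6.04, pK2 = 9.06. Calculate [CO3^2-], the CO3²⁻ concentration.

[CO3²⁻] = 0.0526 mmol/kg

α₂ = 1 / (1 + [H⁺]/K2 + [H⁺]²/(K1K2)) = 1 / (1 + 10^+1.86 + 10^+0.70)
   = 1 / (1 + 72.444 + 5.0119) = 1/78.455 = 0.01275
[CO3²⁻] = α₂ × DIC = 0.01275 × 4.13 = 0.0526 mmol/kg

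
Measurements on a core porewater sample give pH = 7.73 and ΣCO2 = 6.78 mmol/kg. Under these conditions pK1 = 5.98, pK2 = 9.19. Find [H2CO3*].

[CO2*] = 0.115 mmol/kg

α₀ = 1 / (1 + K1/[H⁺] + K1K2/[H⁺]²) = 1 / (1 + 10^+1.75 + 10^+0.29)
   = 1 / (1 + 56.234 + 1.9498) = 1/59.184 = 0.01690
[CO2*] = α₀ × DIC = 0.01690 × 6.78 = 0.115 mmol/kg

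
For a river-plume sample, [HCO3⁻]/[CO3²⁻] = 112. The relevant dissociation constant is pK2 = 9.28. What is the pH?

From K2 = [H⁺][CO3²⁻]/[HCO3⁻]:  pH = pK2 − log₁₀([HCO3⁻]/[CO3²⁻])
log₁₀(112) = +2.049
pH = 9.28 − (+2.049) = 7.23

pH = 7.23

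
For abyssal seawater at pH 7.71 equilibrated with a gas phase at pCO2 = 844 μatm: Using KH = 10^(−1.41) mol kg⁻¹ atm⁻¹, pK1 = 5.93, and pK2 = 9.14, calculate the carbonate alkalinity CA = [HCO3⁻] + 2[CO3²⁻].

CA = 2.13 mmol/kg

[CO2*] = KH · pCO2 = 10^(−1.41) × 844×10^-6 = 3.284×10^-5 mol/kg
α₀ = 1/(1 + K1/[H⁺] + K1K2/[H⁺]²) = 1/(1 + 10^+1.78 + 10^+0.35) = 0.01575
DIC = [CO2*]/α₀ = 3.284×10^-5 / 0.01575 = 2.085 mmol/kg
CA = (α₁ + 2α₂)·DIC = (0.9490 + 2×0.03526) × 2.085 = 2.13 mmol/kg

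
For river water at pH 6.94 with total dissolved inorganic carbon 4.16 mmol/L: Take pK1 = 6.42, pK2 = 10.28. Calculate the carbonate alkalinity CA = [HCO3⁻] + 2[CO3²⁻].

CA = 3.20 mmol/L

CA = [HCO3⁻] + 2[CO3²⁻] = (α₁ + 2α₂)·DIC
At pH 6.94: [H⁺]/K1 = 10^-0.52 = 0.30200, K2/[H⁺] = 10^-3.34 = 0.00045709
α₁ = 1/(1 + 0.30200 + 0.00045709) = 1/1.3025 = 0.7678; α₂ = α₁·K2/[H⁺] = 0.0003509
α₁ + 2α₂ = 0.7685
CA = 0.7685 × 4.16 = 3.20 mmol/L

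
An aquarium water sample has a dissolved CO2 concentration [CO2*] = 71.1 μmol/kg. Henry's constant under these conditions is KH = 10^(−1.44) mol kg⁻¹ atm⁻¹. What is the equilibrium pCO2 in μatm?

pCO2 = 1960 μatm

KH = 10^(−1.44) = 3.631×10^-2 mol kg⁻¹ atm⁻¹
pCO2 = [CO2*]/KH = 71.1×10^-6 / 3.631×10^-2 = 1.96×10^-3 atm = 1960 μatm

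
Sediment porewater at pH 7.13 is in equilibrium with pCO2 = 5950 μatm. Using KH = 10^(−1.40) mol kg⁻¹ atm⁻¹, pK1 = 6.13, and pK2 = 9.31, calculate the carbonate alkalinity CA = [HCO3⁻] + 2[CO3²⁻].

CA = 2.40 mmol/kg

[CO2*] = KH · pCO2 = 10^(−1.40) × 5950×10^-6 = 2.369×10^-4 mol/kg
α₀ = 1/(1 + K1/[H⁺] + K1K2/[H⁺]²) = 1/(1 + 10^+1.00 + 10^-1.18) = 0.09037
DIC = [CO2*]/α₀ = 2.369×10^-4 / 0.09037 = 2.621 mmol/kg
CA = (α₁ + 2α₂)·DIC = (0.9037 + 2×0.005970) × 2.621 = 2.40 mmol/kg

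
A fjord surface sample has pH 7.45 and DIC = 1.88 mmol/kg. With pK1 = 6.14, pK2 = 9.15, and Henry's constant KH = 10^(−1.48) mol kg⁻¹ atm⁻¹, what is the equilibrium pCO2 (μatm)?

pCO2 = 2600 μatm

α₀ = 1 / (1 + K1/[H⁺] + K1K2/[H⁺]²) = 1 / (1 + 10^+1.31 + 10^-0.39)
   = 1 / (1 + 20.417 + 0.40738) = 1/21.825 = 0.04582
[CO2*] = α₀ × DIC = 0.04582 × 1.88 = 0.08614 mmol/kg
pCO2 = [CO2*]/KH = 8.614×10^-5 / 3.311×10^-2 = 2600 μatm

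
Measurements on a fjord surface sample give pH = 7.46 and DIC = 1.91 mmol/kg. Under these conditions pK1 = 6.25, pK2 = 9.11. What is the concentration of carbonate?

[CO3²⁻] = 0.0394 mmol/kg

α₂ = 1 / (1 + [H⁺]/K2 + [H⁺]²/(K1K2)) = 1 / (1 + 10^+1.65 + 10^+0.44)
   = 1 / (1 + 44.668 + 2.7542) = 1/48.423 = 0.02065
[CO3²⁻] = α₂ × DIC = 0.02065 × 1.91 = 0.0394 mmol/kg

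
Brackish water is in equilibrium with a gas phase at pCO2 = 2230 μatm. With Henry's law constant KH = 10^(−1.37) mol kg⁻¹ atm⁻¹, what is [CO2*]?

KH = 10^(−1.37) = 4.266×10^-2 mol kg⁻¹ atm⁻¹
[CO2*] = KH · pCO2 = 4.266×10^-2 × 2230×10^-6 atm = 9.51×10^-5 mol/kg

[CO2*] = 95.1 μmol/kg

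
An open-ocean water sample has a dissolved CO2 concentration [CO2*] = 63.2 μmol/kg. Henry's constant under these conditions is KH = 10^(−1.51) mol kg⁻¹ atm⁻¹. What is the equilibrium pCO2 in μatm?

pCO2 = 2050 μatm

KH = 10^(−1.51) = 3.090×10^-2 mol kg⁻¹ atm⁻¹
pCO2 = [CO2*]/KH = 63.2×10^-6 / 3.090×10^-2 = 2.05×10^-3 atm = 2050 μatm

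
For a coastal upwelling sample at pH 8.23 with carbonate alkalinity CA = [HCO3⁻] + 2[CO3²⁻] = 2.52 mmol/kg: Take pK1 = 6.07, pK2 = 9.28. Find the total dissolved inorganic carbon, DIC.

DIC = 2.34 mmol/kg

CA = [HCO3⁻] + 2[CO3²⁻] = (α₁ + 2α₂)·DIC
At pH 8.23: [H⁺]/K1 = 10^-2.16 = 0.0069183, K2/[H⁺] = 10^-1.05 = 0.089125
α₁ = 1/(1 + 0.0069183 + 0.089125) = 1/1.0960 = 0.9124; α₂ = α₁·K2/[H⁺] = 0.08132
α₁ + 2α₂ = 1.0750
DIC = CA / (α₁ + 2α₂) = 2.52 / 1.0750 = 2.34 mmol/kg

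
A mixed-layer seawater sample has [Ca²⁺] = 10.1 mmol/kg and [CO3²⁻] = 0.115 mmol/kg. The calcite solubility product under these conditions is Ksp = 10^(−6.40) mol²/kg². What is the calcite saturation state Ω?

Ksp = 10^(−6.40) = 3.981×10^-7
Ω = [Ca²⁺][CO3²⁻]/Ksp = (10.1×10^-3)(0.115×10^-3) / 3.981×10^-7 = 2.92

Ω = 2.92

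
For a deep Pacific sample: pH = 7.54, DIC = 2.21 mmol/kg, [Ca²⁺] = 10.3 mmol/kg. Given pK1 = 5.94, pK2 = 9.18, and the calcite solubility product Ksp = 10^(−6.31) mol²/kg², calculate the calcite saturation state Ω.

Ω = 1.02

α₂ = 1 / (1 + [H⁺]/K2 + [H⁺]²/(K1K2)) = 1 / (1 + 10^+1.64 + 10^+0.04)
   = 1 / (1 + 43.652 + 1.0965) = 1/45.748 = 0.02186
[CO3²⁻] = α₂ × DIC = 0.02186 × 2.21 = 0.04831 mmol/kg
Ksp = 10^(−6.31) = 4.898×10^-7
Ω = [Ca²⁺][CO3²⁻]/Ksp = (10.3×10^-3)(4.831×10^-5) / 4.898×10^-7 = 1.02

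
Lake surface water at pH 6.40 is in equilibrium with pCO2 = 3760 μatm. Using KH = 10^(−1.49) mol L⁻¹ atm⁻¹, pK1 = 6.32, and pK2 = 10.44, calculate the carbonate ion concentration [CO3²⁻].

[CO3²⁻] = 0.0133 μmol/L

[CO2*] = KH · pCO2 = 10^(−1.49) × 3760×10^-6 = 1.217×10^-4 mol/L
α₀ = 1/(1 + K1/[H⁺] + K1K2/[H⁺]²) = 1/(1 + 10^+0.08 + 10^-3.96) = 0.4541
DIC = [CO2*]/α₀ = 1.217×10^-4 / 0.4541 = 0.2680 mmol/L
[CO3²⁻] = α₂·DIC; α₂ = 4.979×10^-5, so [CO3²⁻] = 4.979×10^-5 × 0.2680 = 1.33×10^-5 mmol/L = 0.0133 μmol/L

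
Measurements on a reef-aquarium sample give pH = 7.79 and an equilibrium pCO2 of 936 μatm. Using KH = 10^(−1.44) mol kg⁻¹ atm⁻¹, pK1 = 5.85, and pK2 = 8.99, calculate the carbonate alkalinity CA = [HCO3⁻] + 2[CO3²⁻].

CA = 3.33 mmol/kg

[CO2*] = KH · pCO2 = 10^(−1.44) × 936×10^-6 = 3.398×10^-5 mol/kg
α₀ = 1/(1 + K1/[H⁺] + K1K2/[H⁺]²) = 1/(1 + 10^+1.94 + 10^+0.74) = 0.01068
DIC = [CO2*]/α₀ = 3.398×10^-5 / 0.01068 = 3.181 mmol/kg
CA = (α₁ + 2α₂)·DIC = (0.9306 + 2×0.05872) × 3.181 = 3.33 mmol/kg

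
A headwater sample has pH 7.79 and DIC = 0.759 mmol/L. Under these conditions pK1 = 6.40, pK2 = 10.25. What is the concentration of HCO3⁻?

[HCO3⁻] = 0.727 mmol/L

α₁ = 1 / (1 + [H⁺]/K1 + K2/[H⁺]) = 1 / (1 + 10^-1.39 + 10^-2.46)
   = 1 / (1 + 0.040738 + 0.0034674) = 1/1.0442 = 0.9577
[HCO3⁻] = α₁ × DIC = 0.9577 × 0.759 = 0.727 mmol/L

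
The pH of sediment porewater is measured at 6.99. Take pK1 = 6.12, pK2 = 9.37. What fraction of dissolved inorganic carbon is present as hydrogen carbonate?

α₁ = 1 / (1 + [H⁺]/K1 + K2/[H⁺]) = 1 / (1 + 10^-0.87 + 10^-2.38)
   = 1 / (1 + 0.13490 + 0.0041687) = 1/1.1391 = 0.8779

α₁ = 0.878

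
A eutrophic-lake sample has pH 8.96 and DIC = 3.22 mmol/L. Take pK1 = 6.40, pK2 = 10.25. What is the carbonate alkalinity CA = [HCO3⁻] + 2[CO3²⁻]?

CA = [HCO3⁻] + 2[CO3²⁻] = (α₁ + 2α₂)·DIC
At pH 8.96: [H⁺]/K1 = 10^-2.56 = 0.0027542, K2/[H⁺] = 10^-1.29 = 0.051286
α₁ = 1/(1 + 0.0027542 + 0.051286) = 1/1.0540 = 0.9487; α₂ = α₁·K2/[H⁺] = 0.04866
α₁ + 2α₂ = 1.0460
CA = 1.0460 × 3.22 = 3.37 mmol/L

CA = 3.37 mmol/L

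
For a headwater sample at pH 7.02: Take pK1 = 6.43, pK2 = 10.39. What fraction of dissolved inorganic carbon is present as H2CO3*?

α₀ = 1 / (1 + K1/[H⁺] + K1K2/[H⁺]²) = 1 / (1 + 10^+0.59 + 10^-2.78)
   = 1 / (1 + 3.8905 + 0.0016596) = 1/4.8921 = 0.2044

α₀ = 0.204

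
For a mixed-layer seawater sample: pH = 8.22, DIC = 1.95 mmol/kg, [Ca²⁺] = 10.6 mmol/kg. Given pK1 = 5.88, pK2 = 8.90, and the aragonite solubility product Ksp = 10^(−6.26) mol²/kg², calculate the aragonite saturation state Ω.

α₂ = 1 / (1 + [H⁺]/K2 + [H⁺]²/(K1K2)) = 1 / (1 + 10^+0.68 + 10^-1.66)
   = 1 / (1 + 4.7863 + 0.021878) = 1/5.8082 = 0.1722
[CO3²⁻] = α₂ × DIC = 0.1722 × 1.95 = 0.3357 mmol/kg
Ksp = 10^(−6.26) = 5.495×10^-7
Ω = [Ca²⁺][CO3²⁻]/Ksp = (10.6×10^-3)(3.357×10^-4) / 5.495×10^-7 = 6.48

Ω = 6.48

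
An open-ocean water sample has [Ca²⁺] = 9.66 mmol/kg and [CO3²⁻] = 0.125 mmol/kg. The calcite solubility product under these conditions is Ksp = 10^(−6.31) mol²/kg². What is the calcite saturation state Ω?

Ksp = 10^(−6.31) = 4.898×10^-7
Ω = [Ca²⁺][CO3²⁻]/Ksp = (9.66×10^-3)(0.125×10^-3) / 4.898×10^-7 = 2.47

Ω = 2.47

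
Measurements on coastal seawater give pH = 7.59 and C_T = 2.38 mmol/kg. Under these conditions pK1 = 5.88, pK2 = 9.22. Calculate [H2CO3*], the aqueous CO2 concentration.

[CO2*] = 0.0445 mmol/kg

α₀ = 1 / (1 + K1/[H⁺] + K1K2/[H⁺]²) = 1 / (1 + 10^+1.71 + 10^+0.08)
   = 1 / (1 + 51.286 + 1.2023) = 1/53.488 = 0.01870
[CO2*] = α₀ × DIC = 0.01870 × 2.38 = 0.0445 mmol/kg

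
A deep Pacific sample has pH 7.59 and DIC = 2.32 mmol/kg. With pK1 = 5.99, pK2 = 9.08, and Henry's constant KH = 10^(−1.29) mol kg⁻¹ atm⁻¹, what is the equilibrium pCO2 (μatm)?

pCO2 = 1070 μatm

α₀ = 1 / (1 + K1/[H⁺] + K1K2/[H⁺]²) = 1 / (1 + 10^+1.60 + 10^+0.11)
   = 1 / (1 + 39.811 + 1.2882) = 1/42.099 = 0.02375
[CO2*] = α₀ × DIC = 0.02375 × 2.32 = 0.05511 mmol/kg
pCO2 = [CO2*]/KH = 5.511×10^-5 / 5.129×10^-2 = 1070 μatm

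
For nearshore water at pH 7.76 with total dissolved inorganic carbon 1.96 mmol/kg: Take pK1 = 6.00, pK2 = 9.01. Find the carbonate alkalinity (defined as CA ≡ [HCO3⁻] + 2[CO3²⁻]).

CA = 2.03 mmol/kg

CA = [HCO3⁻] + 2[CO3²⁻] = (α₁ + 2α₂)·DIC
At pH 7.76: [H⁺]/K1 = 10^-1.76 = 0.017378, K2/[H⁺] = 10^-1.25 = 0.056234
α₁ = 1/(1 + 0.017378 + 0.056234) = 1/1.0736 = 0.9314; α₂ = α₁·K2/[H⁺] = 0.05238
α₁ + 2α₂ = 1.0362
CA = 1.0362 × 1.96 = 2.03 mmol/kg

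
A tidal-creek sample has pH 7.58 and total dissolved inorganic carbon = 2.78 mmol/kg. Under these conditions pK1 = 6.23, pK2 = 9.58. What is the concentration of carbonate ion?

α₂ = 1 / (1 + [H⁺]/K2 + [H⁺]²/(K1K2)) = 1 / (1 + 10^+2.00 + 10^+0.65)
   = 1 / (1 + 100.00 + 4.4668) = 1/105.47 = 0.009482
[CO3²⁻] = α₂ × DIC = 0.009482 × 2.78 = 0.0264 mmol/kg

[CO3²⁻] = 0.0264 mmol/kg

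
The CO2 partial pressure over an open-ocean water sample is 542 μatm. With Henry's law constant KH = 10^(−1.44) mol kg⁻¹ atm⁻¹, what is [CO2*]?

KH = 10^(−1.44) = 3.631×10^-2 mol kg⁻¹ atm⁻¹
[CO2*] = KH · pCO2 = 3.631×10^-2 × 542×10^-6 atm = 1.97×10^-5 mol/kg

[CO2*] = 19.7 μmol/kg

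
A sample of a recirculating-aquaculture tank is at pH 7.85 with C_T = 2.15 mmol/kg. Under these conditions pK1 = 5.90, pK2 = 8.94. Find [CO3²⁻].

α₂ = 1 / (1 + [H⁺]/K2 + [H⁺]²/(K1K2)) = 1 / (1 + 10^+1.09 + 10^-0.86)
   = 1 / (1 + 12.303 + 0.13804) = 1/13.441 = 0.07440
[CO3²⁻] = α₂ × DIC = 0.07440 × 2.15 = 0.160 mmol/kg

[CO3²⁻] = 0.160 mmol/kg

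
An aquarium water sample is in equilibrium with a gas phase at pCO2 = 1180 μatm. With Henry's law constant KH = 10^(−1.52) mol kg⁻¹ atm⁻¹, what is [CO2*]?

[CO2*] = 35.6 μmol/kg

KH = 10^(−1.52) = 3.020×10^-2 mol kg⁻¹ atm⁻¹
[CO2*] = KH · pCO2 = 3.020×10^-2 × 1180×10^-6 atm = 3.56×10^-5 mol/kg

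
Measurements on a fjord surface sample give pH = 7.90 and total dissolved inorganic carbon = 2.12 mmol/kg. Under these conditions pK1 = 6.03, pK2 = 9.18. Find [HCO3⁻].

α₁ = 1 / (1 + [H⁺]/K1 + K2/[H⁺]) = 1 / (1 + 10^-1.87 + 10^-1.28)
   = 1 / (1 + 0.013490 + 0.052481) = 1/1.0660 = 0.9381
[HCO3⁻] = α₁ × DIC = 0.9381 × 2.12 = 1.99 mmol/kg

[HCO3⁻] = 1.99 mmol/kg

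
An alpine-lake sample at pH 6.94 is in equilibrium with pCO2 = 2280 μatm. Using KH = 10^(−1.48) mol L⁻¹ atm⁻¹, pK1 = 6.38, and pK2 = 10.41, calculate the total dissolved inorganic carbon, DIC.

[CO2*] = KH · pCO2 = 10^(−1.48) × 2280×10^-6 = 7.550×10^-5 mol/L
α₀ = 1/(1 + K1/[H⁺] + K1K2/[H⁺]²) = 1/(1 + 10^+0.56 + 10^-2.91) = 0.2159
DIC = [CO2*]/α₀ = 7.550×10^-5 / 0.2159 = 0.350 mmol/L

DIC = 0.350 mmol/L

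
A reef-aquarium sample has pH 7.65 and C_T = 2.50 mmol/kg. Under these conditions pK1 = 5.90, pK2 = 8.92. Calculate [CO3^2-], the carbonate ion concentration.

[CO3²⁻] = 0.125 mmol/kg

α₂ = 1 / (1 + [H⁺]/K2 + [H⁺]²/(K1K2)) = 1 / (1 + 10^+1.27 + 10^-0.48)
   = 1 / (1 + 18.621 + 0.33113) = 1/19.952 = 0.05012
[CO3²⁻] = α₂ × DIC = 0.05012 × 2.50 = 0.125 mmol/kg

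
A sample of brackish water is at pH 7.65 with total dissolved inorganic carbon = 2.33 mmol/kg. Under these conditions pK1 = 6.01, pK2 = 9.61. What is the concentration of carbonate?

α₂ = 1 / (1 + [H⁺]/K2 + [H⁺]²/(K1K2)) = 1 / (1 + 10^+1.96 + 10^+0.32)
   = 1 / (1 + 91.201 + 2.0893) = 1/94.290 = 0.01061
[CO3²⁻] = α₂ × DIC = 0.01061 × 2.33 = 0.0247 mmol/kg

[CO3²⁻] = 0.0247 mmol/kg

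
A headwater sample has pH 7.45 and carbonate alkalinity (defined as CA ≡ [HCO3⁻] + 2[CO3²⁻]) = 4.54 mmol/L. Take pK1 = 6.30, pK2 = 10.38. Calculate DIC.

CA = [HCO3⁻] + 2[CO3²⁻] = (α₁ + 2α₂)·DIC
At pH 7.45: [H⁺]/K1 = 10^-1.15 = 0.070795, K2/[H⁺] = 10^-2.93 = 0.0011749
α₁ = 1/(1 + 0.070795 + 0.0011749) = 1/1.0720 = 0.9329; α₂ = α₁·K2/[H⁺] = 0.001096
α₁ + 2α₂ = 0.9351
DIC = CA / (α₁ + 2α₂) = 4.54 / 0.9351 = 4.86 mmol/L

DIC = 4.86 mmol/L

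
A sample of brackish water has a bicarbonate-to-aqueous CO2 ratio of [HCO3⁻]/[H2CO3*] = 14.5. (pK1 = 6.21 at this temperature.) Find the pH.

pH = 7.37

From K1 = [H⁺][HCO3⁻]/[H2CO3*]:  pH = pK1 + log₁₀([HCO3⁻]/[H2CO3*])
log₁₀(14.5) = +1.161
pH = 6.21 + (+1.161) = 7.37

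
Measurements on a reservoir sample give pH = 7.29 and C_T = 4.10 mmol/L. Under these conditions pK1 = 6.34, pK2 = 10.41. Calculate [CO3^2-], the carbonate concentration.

α₂ = 1 / (1 + [H⁺]/K2 + [H⁺]²/(K1K2)) = 1 / (1 + 10^+3.12 + 10^+2.17)
   = 1 / (1 + 1318.3 + 147.91) = 1/1467.2 = 0.0006816
[CO3²⁻] = α₂ × DIC = 0.0006816 × 4.10 = 0.00279 mmol/L = 2.79 μmol/L

[CO3²⁻] = 2.79 μmol/L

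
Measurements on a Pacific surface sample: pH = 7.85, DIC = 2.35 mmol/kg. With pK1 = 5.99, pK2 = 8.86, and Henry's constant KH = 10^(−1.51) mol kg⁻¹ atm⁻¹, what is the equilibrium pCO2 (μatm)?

α₀ = 1 / (1 + K1/[H⁺] + K1K2/[H⁺]²) = 1 / (1 + 10^+1.86 + 10^+0.85)
   = 1 / (1 + 72.444 + 7.0795) = 1/80.523 = 0.01242
[CO2*] = α₀ × DIC = 0.01242 × 2.35 = 0.02918 mmol/kg
pCO2 = [CO2*]/KH = 2.918×10^-5 / 3.090×10^-2 = 944 μatm

pCO2 = 944 μatm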